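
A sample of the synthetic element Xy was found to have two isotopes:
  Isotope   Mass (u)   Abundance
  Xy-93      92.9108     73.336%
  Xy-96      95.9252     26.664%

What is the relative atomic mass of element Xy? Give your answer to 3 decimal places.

93.715 u

The abundance-weighted mean is 0.73336 × 92.9108 + 0.26664 × 95.9252
= 68.13706 + 25.57750 = 93.71456 u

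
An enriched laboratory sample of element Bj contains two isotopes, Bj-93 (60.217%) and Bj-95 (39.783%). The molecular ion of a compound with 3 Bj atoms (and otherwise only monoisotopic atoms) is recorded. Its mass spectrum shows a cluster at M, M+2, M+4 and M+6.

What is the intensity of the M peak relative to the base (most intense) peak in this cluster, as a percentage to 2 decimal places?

50.45%

Term probabilities: M 0.2184, M+2 0.4328, M+4 0.2859, M+6 0.0630. Base peak = M+2.
P(M+2) = C(3,1) × 0.60217^2 × 0.39783^1 = 3 × 0.36260871 × 0.39783 = 0.432770 (base)
P(M) = C(3,0) × 0.60217^3 × 0.39783^0 = 1 × 0.21835209 × 1.0000 = 0.218352
Relative intensity = 0.218352 / 0.432770 × 100 = 50.45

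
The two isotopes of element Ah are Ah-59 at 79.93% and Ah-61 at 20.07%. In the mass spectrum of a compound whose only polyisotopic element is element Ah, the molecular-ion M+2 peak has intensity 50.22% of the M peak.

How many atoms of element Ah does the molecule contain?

For n independent Ah atoms, I(M+2)/I(M) = n · (abundance Ah-61) / (abundance Ah-59) = n · 0.2007/0.7993.
n = 0.5022 × 0.7993/0.2007 = 2.00 ≈ 2

2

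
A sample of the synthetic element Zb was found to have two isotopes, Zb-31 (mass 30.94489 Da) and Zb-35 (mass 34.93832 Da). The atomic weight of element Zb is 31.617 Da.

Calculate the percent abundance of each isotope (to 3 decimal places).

Zb-31: 83.170%, Zb-35: 16.830%

Let x be the fractional abundance of Zb-31; then Zb-35 has abundance 1 − x.
30.94489·x + 34.93832·(1 − x) = 31.617
(30.94489 − 34.93832)·x = 31.617 − 34.93832
x = -3.32132 / -3.99343 = 0.83170 → 83.170% Zb-31, 16.830% Zb-35.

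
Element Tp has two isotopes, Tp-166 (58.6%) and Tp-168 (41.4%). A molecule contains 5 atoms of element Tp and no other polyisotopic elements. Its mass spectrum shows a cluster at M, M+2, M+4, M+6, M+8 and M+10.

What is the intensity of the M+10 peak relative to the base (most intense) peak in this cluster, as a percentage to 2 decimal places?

3.53%

Term probabilities: M 0.0691, M+2 0.2441, M+4 0.3449, M+6 0.2437, M+8 0.0861, M+10 0.0122. Base peak = M+4.
P(M+4) = C(5,2) × 0.586^3 × 0.414^2 = 10 × 0.20123006 × 0.171396 = 0.344900 (base)
P(M+10) = C(5,5) × 0.586^0 × 0.414^5 = 1 × 1.0000 × 0.01216191 = 0.012162
Relative intensity = 0.012162 / 0.344900 × 100 = 3.53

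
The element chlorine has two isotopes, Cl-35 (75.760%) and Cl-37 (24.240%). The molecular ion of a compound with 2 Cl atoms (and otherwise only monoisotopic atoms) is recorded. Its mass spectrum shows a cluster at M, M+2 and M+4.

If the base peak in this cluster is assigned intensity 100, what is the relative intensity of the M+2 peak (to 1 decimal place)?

64.0

Term probabilities: M 0.5740, M+2 0.3673, M+4 0.0588. Base peak = M.
P(M) = C(2,0) × 0.75760^2 × 0.24240^0 = 1 × 0.57395776 × 1.0000 = 0.573958 (base)
P(M+2) = C(2,1) × 0.75760^1 × 0.24240^1 = 2 × 0.7576 × 0.2424 = 0.367284
Relative intensity = 0.367284 / 0.573958 × 100 = 64.0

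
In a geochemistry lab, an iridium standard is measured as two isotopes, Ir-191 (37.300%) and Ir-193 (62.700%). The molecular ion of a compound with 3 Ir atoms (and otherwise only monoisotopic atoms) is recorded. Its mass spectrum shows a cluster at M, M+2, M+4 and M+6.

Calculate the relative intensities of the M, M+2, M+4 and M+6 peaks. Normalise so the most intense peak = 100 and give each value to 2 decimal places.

Expanding (0.37300 + 0.62700)^3:
P(M) = 0.37300^3 = 0.051895
P(M+2) = 3 × 0.37300^2 × 0.62700^1 = 0.261702
P(M+4) = 3 × 0.37300^1 × 0.62700^2 = 0.439911
P(M+6) = 0.62700^3 = 0.246492
The M+4 peak is largest (0.439911); scaling to 100 gives 11.80 : 59.49 : 100.00 : 56.03.

11.80 : 59.49 : 100.00 : 56.03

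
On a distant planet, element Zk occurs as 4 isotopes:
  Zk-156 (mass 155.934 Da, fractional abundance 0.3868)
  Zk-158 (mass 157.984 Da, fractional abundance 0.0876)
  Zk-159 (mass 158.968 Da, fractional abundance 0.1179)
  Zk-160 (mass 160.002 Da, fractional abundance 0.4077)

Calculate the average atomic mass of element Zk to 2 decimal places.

Average mass = Σ (abundance × isotope mass) = 0.3868 × 155.934 + 0.0876 × 157.984 + 0.1179 × 158.968 + 0.4077 × 160.002
= 60.3153 + 13.8394 + 18.7423 + 65.2328 = 158.1298 Da

158.13 Da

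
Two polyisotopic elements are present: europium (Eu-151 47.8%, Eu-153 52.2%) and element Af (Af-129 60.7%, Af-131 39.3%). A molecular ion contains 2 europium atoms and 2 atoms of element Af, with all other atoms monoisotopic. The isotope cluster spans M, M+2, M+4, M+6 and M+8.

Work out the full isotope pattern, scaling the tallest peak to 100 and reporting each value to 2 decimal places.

Europium pattern (n=2): 0.228484 : 0.499032 : 0.272484
Element Af pattern (n=2): 0.368449 : 0.477102 : 0.154449
Convolve the two distributions (both contribute in 2-u steps):
  M: 0.228484×0.368449 = 0.084185
  M+2: 0.228484×0.477102 + 0.499032×0.368449 = 0.292878
  M+4: 0.228484×0.154449 + 0.499032×0.477102 + 0.272484×0.368449 = 0.373775
  M+6: 0.499032×0.154449 + 0.272484×0.477102 = 0.207078
  M+8: 0.272484×0.154449 = 0.042085
Scale to base peak (0.373775) = 100: 22.52 : 78.36 : 100.00 : 55.40 : 11.26

22.52 : 78.36 : 100.00 : 55.40 : 11.26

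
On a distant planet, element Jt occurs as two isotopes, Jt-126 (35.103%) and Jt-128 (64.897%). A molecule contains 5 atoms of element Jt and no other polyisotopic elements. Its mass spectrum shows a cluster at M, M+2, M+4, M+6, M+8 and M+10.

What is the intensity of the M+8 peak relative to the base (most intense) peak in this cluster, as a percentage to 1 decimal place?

(0.35103 + 0.64897)^5 gives M 0.0053, M+2 0.0493, M+4 0.1822, M+6 0.3368, M+8 0.3113, M+10 0.1151; the largest is M+6.
P(M+6) = C(5,3) × 0.35103^2 × 0.64897^3 = 10 × 0.12322206 × 0.27332154 = 0.336792 (base)
P(M+8) = C(5,4) × 0.35103^1 × 0.64897^4 = 5 × 0.35103 × 0.17737748 = 0.311324
Relative intensity = 0.311324 / 0.336792 × 100 = 92.4

92.4%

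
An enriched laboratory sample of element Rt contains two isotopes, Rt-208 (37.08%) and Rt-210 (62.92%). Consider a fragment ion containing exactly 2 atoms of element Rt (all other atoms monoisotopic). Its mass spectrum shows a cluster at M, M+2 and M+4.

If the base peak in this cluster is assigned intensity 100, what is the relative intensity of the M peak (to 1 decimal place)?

29.5

Term probabilities: M 0.1375, M+2 0.4666, M+4 0.3959. Base peak = M+2.
P(M+2) = C(2,1) × 0.3708^1 × 0.6292^1 = 2 × 0.3708 × 0.6292 = 0.466615 (base)
P(M) = C(2,0) × 0.3708^2 × 0.6292^0 = 1 × 0.13749264 × 1.0000 = 0.137493
Relative intensity = 0.137493 / 0.466615 × 100 = 29.5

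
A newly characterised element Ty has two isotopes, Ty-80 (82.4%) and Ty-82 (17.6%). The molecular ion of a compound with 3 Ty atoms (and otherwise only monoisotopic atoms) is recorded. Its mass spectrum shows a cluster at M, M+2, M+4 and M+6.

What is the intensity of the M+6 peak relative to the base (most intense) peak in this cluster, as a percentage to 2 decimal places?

Binomial terms of (0.824 + 0.176)^3: M 0.5595, M+2 0.3585, M+4 0.0766, M+6 0.0055 → M is the base peak.
P(M) = C(3,0) × 0.824^3 × 0.176^0 = 1 × 0.55947622 × 1.0000 = 0.559476 (base)
P(M+6) = C(3,3) × 0.824^0 × 0.176^3 = 1 × 1.0000 × 0.00545178 = 0.005452
Relative intensity = 0.005452 / 0.559476 × 100 = 0.97

0.97%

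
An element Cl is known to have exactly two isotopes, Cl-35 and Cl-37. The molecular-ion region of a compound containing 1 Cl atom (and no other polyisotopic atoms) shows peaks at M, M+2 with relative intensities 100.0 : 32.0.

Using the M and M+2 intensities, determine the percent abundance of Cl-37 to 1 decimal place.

24.2%

If p is the fraction of Cl that is Cl-35, then I(M+2)/I(M) = [C(1,1)·p^0·(1−p)] / p^1 = 1·(1−p)/p = 32.0/100.0 = 0.3200
(1−p)/p = 0.3200/1 = 0.3200  ⇒  p = 1/(1 + 0.3200) = 0.7576
Cl-35: 75.8%, Cl-37: 24.2%.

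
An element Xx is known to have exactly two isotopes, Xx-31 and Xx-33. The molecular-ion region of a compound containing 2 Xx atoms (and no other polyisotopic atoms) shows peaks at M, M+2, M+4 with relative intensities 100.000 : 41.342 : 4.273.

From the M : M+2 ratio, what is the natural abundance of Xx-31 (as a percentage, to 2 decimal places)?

Let p = fractional abundance of Xx-31. I(M+2)/I(M) = [C(2,1)·p^1·(1−p)] / p^2 = 2·(1−p)/p = 41.342/100.000 = 0.4134
(1−p)/p = 0.4134/2 = 0.2067  ⇒  p = 1/(1 + 0.2067) = 0.8287
Xx-31: 82.87%, Xx-33: 17.13%.

82.87%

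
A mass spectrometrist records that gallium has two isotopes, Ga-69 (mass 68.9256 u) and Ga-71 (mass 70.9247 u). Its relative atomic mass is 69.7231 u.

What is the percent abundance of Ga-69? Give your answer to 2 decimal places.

60.11%

Let x be the fractional abundance of Ga-69; then Ga-71 has abundance 1 − x.
68.9256·x + 70.9247·(1 − x) = 69.7231
(68.9256 − 70.9247)·x = 69.7231 − 70.9247
x = -1.2016 / -1.9991 = 0.60107 → 60.11% Ga-69, 39.89% Ga-71.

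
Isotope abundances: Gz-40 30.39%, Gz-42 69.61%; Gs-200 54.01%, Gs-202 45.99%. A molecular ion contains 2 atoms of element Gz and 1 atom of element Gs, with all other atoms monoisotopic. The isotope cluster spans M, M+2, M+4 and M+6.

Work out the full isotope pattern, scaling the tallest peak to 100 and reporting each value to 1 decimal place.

10.9 : 59.4 : 100.0 : 48.8

Element Gz pattern (n=2): 0.09235521 : 0.42308958 : 0.48455521
Element Gs pattern (n=1): 0.5401 : 0.4599
Convolve the two distributions (both contribute in 2-u steps):
  M: 0.09235521×0.5401 = 0.049881
  M+2: 0.09235521×0.4599 + 0.42308958×0.5401 = 0.270985
  M+4: 0.42308958×0.4599 + 0.48455521×0.5401 = 0.456287
  M+6: 0.48455521×0.4599 = 0.222847
Scale to base peak (0.456287) = 100: 10.9 : 59.4 : 100.0 : 48.8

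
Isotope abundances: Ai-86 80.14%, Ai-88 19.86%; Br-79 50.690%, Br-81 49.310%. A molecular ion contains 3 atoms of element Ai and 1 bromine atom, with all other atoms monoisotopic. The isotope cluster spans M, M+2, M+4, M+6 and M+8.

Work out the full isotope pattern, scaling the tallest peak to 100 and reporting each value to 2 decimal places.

58.27 : 100.00 : 52.87 : 11.33 : 0.86

Element Ai pattern (n=3): 0.51469271 : 0.38264776 : 0.09482636 : 0.00783317
Bromine pattern (n=1): 0.5069 : 0.4931
Convolve the two distributions (both contribute in 2-u steps):
  M: 0.51469271×0.5069 = 0.260898
  M+2: 0.51469271×0.4931 + 0.38264776×0.5069 = 0.447759
  M+4: 0.38264776×0.4931 + 0.09482636×0.5069 = 0.236751
  M+6: 0.09482636×0.4931 + 0.00783317×0.5069 = 0.050730
  M+8: 0.00783317×0.4931 = 0.003863
Scale to base peak (0.447759) = 100: 58.27 : 100.00 : 52.87 : 11.33 : 0.86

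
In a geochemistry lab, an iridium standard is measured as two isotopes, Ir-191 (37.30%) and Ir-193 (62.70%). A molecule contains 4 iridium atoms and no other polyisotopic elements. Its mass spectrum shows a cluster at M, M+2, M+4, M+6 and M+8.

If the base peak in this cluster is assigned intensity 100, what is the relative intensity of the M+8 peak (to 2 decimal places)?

(0.3730 + 0.6270)^4 gives M 0.0194, M+2 0.1302, M+4 0.3282, M+6 0.3678, M+8 0.1546; the largest is M+6.
P(M+6) = C(4,3) × 0.3730^1 × 0.6270^3 = 4 × 0.3730 × 0.24649188 = 0.367766 (base)
P(M+8) = C(4,4) × 0.3730^0 × 0.6270^4 = 1 × 1.0000 × 0.15455041 = 0.154550
Relative intensity = 0.154550 / 0.367766 × 100 = 42.02

42.02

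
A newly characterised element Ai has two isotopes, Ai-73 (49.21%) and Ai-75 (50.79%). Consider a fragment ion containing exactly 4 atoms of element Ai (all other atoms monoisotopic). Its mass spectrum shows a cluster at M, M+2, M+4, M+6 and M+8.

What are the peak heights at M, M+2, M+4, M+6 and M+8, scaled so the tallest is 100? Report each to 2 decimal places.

15.65 : 64.59 : 100.00 : 68.81 : 17.75

Each Ai atom is independently Ai-73 (p = 0.4921) or Ai-75 (q = 0.5079); the cluster is the binomial expansion (p + q)^4.
P(M) = 0.4921^4 = 0.058643
P(M+2) = 4 × 0.4921^3 × 0.5079^1 = 0.242102
P(M+4) = 6 × 0.4921^2 × 0.5079^2 = 0.374813
P(M+6) = 4 × 0.4921^1 × 0.5079^3 = 0.257898
P(M+8) = 0.5079^4 = 0.066545
The M+4 peak is largest (0.374813); scaling to 100 gives 15.65 : 64.59 : 100.00 : 68.81 : 17.75.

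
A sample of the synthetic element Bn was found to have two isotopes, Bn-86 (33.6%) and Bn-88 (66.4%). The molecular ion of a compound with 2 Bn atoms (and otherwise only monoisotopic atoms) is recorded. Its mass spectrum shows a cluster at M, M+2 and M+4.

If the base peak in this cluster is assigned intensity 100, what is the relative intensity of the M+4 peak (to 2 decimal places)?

(0.336 + 0.664)^2 gives M 0.1129, M+2 0.4462, M+4 0.4409; the largest is M+2.
P(M+2) = C(2,1) × 0.336^1 × 0.664^1 = 2 × 0.3360 × 0.6640 = 0.446208 (base)
P(M+4) = C(2,2) × 0.336^0 × 0.664^2 = 1 × 1.0000 × 0.440896 = 0.440896
Relative intensity = 0.440896 / 0.446208 × 100 = 98.81

98.81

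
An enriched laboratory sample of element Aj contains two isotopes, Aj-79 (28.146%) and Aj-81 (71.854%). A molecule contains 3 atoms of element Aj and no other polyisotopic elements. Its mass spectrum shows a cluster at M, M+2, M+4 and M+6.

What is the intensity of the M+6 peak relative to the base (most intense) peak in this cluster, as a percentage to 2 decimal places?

Binomial terms of (0.28146 + 0.71854)^3: M 0.0223, M+2 0.1708, M+4 0.4360, M+6 0.3710 → M+4 is the base peak.
P(M+4) = C(3,2) × 0.28146^1 × 0.71854^2 = 3 × 0.28146 × 0.51629973 = 0.435953 (base)
P(M+6) = C(3,3) × 0.28146^0 × 0.71854^3 = 1 × 1.0000 × 0.37098201 = 0.370982
Relative intensity = 0.370982 / 0.435953 × 100 = 85.10

85.10%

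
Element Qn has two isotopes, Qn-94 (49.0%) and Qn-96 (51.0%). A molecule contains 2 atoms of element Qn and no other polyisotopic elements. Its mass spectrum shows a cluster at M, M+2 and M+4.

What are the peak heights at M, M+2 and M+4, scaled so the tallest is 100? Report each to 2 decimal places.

48.04 : 100.00 : 52.04

Each Qn atom is independently Qn-94 (p = 0.490) or Qn-96 (q = 0.510); the cluster is the binomial expansion (p + q)^2.
P(M) = 0.490^2 = 0.240100
P(M+2) = 2 × 0.490^1 × 0.510^1 = 0.499800
P(M+4) = 0.510^2 = 0.260100
The M+2 peak is largest (0.499800); scaling to 100 gives 48.04 : 100.00 : 52.04.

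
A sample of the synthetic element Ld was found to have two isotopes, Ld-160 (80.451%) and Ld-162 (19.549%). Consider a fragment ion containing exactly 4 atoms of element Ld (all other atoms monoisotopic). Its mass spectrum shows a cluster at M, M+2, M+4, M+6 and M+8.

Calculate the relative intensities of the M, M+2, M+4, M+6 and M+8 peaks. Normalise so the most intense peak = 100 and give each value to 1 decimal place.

The 4 Ld atoms are independent, so intensities follow the terms of (0.80451 + 0.19549)^4.
P(M) = 0.80451^4 = 0.418915
P(M+2) = 4 × 0.80451^3 × 0.19549^1 = 0.407173
P(M+4) = 6 × 0.80451^2 × 0.19549^2 = 0.148410
P(M+6) = 4 × 0.80451^1 × 0.19549^3 = 0.024042
P(M+8) = 0.19549^4 = 0.001460
The M peak is largest (0.418915); scaling to 100 gives 100.0 : 97.2 : 35.4 : 5.7 : 0.3.

100.0 : 97.2 : 35.4 : 5.7 : 0.3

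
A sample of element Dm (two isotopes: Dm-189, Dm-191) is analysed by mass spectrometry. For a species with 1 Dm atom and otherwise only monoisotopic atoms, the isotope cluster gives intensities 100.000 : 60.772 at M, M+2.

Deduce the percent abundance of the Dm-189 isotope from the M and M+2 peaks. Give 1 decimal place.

Let p = fractional abundance of Dm-189. I(M+2)/I(M) = [C(1,1)·p^0·(1−p)] / p^1 = 1·(1−p)/p = 60.772/100.000 = 0.6077
(1−p)/p = 0.6077/1 = 0.6077  ⇒  p = 1/(1 + 0.6077) = 0.6220
Dm-189: 62.2%, Dm-191: 37.8%.

62.2%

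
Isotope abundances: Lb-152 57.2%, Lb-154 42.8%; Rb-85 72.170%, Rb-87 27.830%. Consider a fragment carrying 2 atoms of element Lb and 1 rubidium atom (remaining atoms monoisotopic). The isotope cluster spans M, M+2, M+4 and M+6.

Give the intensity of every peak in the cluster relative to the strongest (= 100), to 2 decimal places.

Element Lb pattern (n=2): 0.327184 : 0.489632 : 0.183184
Rubidium pattern (n=1): 0.7217 : 0.2783
Convolve the two distributions (both contribute in 2-u steps):
  M: 0.327184×0.7217 = 0.236129
  M+2: 0.327184×0.2783 + 0.489632×0.7217 = 0.444423
  M+4: 0.489632×0.2783 + 0.183184×0.7217 = 0.268468
  M+6: 0.183184×0.2783 = 0.050980
Scale to base peak (0.444423) = 100: 53.13 : 100.00 : 60.41 : 11.47

53.13 : 100.00 : 60.41 : 11.47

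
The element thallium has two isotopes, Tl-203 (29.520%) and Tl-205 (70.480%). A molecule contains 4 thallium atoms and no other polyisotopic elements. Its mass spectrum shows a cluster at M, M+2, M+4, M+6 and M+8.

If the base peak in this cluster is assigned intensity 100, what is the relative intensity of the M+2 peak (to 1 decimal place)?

17.5

Binomial terms of (0.29520 + 0.70480)^4: M 0.0076, M+2 0.0725, M+4 0.2597, M+6 0.4134, M+8 0.2468 → M+6 is the base peak.
P(M+6) = C(4,3) × 0.29520^1 × 0.70480^3 = 4 × 0.2952 × 0.35010449 = 0.413403 (base)
P(M+2) = C(4,1) × 0.29520^3 × 0.70480^1 = 4 × 0.02572463 × 0.7048 = 0.072523
Relative intensity = 0.072523 / 0.413403 × 100 = 17.5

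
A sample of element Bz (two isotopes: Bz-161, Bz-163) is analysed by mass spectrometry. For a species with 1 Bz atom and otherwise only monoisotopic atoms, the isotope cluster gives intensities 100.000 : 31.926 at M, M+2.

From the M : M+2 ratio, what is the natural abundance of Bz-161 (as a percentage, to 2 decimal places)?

75.80%

Write p for the Bz-161 fraction. I(M+2)/I(M) = [C(1,1)·p^0·(1−p)] / p^1 = 1·(1−p)/p = 31.926/100.000 = 0.3193
(1−p)/p = 0.3193/1 = 0.3193  ⇒  p = 1/(1 + 0.3193) = 0.7580
Bz-161: 75.80%, Bz-163: 24.20%.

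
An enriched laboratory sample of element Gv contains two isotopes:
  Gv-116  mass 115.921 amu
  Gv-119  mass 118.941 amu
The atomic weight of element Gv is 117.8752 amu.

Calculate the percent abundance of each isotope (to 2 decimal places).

With x = fraction of Gv-116 (so Gv-119 is 1 − x):
115.921·x + 118.941·(1 − x) = 117.8752
(115.921 − 118.941)·x = 117.8752 − 118.941
x = -1.0658 / -3.020 = 0.35291 → 35.29% Gv-116, 64.71% Gv-119.

Gv-116: 35.29%, Gv-119: 64.71%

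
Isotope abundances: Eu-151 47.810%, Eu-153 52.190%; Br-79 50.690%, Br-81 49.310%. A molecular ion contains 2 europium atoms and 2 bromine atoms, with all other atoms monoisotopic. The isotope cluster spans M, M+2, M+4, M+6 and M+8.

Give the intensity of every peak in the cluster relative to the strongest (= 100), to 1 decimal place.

15.7 : 64.7 : 100.0 : 68.7 : 17.7

Europium pattern (n=2): 0.22857961 : 0.49904078 : 0.27237961
Bromine pattern (n=2): 0.25694761 : 0.49990478 : 0.24314761
Convolve the two distributions (both contribute in 2-u steps):
  M: 0.22857961×0.25694761 = 0.058733
  M+2: 0.22857961×0.49990478 + 0.49904078×0.25694761 = 0.242495
  M+4: 0.22857961×0.24314761 + 0.49904078×0.49990478 + 0.27237961×0.25694761 = 0.375039
  M+6: 0.49904078×0.24314761 + 0.27237961×0.49990478 = 0.257504
  M+8: 0.27237961×0.24314761 = 0.066228
Scale to base peak (0.375039) = 100: 15.7 : 64.7 : 100.0 : 68.7 : 17.7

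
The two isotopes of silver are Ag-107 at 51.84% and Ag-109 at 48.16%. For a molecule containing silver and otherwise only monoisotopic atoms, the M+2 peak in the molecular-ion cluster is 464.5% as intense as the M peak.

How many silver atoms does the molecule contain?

5

With n Ag atoms, P(M+2)/P(M) = C(n,1)·p^(n−1)q / p^n = n·q/p = n · 0.4816/0.5184.
n = 4.645 × 0.5184/0.4816 = 5.00 ≈ 5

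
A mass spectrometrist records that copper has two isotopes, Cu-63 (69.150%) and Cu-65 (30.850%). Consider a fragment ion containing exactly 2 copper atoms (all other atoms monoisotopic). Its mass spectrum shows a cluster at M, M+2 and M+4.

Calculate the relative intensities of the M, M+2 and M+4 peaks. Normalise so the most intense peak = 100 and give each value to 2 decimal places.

The 2 Cu atoms are independent, so intensities follow the terms of (0.69150 + 0.30850)^2.
P(M) = 0.69150^2 = 0.478172
P(M+2) = 2 × 0.69150^1 × 0.30850^1 = 0.426656
P(M+4) = 0.30850^2 = 0.095172
The M peak is largest (0.478172); scaling to 100 gives 100.00 : 89.23 : 19.90.

100.00 : 89.23 : 19.90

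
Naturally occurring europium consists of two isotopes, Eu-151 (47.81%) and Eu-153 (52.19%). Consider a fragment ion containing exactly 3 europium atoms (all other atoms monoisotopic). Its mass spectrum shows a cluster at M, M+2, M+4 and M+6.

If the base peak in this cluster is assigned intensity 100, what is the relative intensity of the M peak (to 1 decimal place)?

Term probabilities: M 0.1093, M+2 0.3579, M+4 0.3907, M+6 0.1422. Base peak = M+4.
P(M+4) = C(3,2) × 0.4781^1 × 0.5219^2 = 3 × 0.4781 × 0.27237961 = 0.390674 (base)
P(M) = C(3,0) × 0.4781^3 × 0.5219^0 = 1 × 0.10928391 × 1.0000 = 0.109284
Relative intensity = 0.109284 / 0.390674 × 100 = 28.0

28.0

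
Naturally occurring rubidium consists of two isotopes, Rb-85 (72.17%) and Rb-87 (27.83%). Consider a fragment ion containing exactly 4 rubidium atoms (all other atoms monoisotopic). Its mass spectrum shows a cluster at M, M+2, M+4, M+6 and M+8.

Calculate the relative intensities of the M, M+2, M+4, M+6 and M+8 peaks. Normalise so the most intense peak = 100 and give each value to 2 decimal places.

64.83 : 100.00 : 57.84 : 14.87 : 1.43

Each Rb atom is independently Rb-85 (p = 0.7217) or Rb-87 (q = 0.2783); the cluster is the binomial expansion (p + q)^4.
P(M) = 0.7217^4 = 0.271286
P(M+2) = 4 × 0.7217^3 × 0.2783^1 = 0.418450
P(M+4) = 6 × 0.7217^2 × 0.2783^2 = 0.242042
P(M+6) = 4 × 0.7217^1 × 0.2783^3 = 0.062224
P(M+8) = 0.2783^4 = 0.005999
The M+2 peak is largest (0.418450); scaling to 100 gives 64.83 : 100.00 : 57.84 : 14.87 : 1.43.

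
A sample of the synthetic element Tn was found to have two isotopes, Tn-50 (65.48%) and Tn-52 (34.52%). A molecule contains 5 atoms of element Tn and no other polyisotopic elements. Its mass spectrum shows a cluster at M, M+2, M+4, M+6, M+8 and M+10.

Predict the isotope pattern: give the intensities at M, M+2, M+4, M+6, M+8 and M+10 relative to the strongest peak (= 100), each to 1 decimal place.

Each Tn atom is independently Tn-50 (p = 0.6548) or Tn-52 (q = 0.3452); the cluster is the binomial expansion (p + q)^5.
P(M) = 0.6548^5 = 0.120377
P(M+2) = 5 × 0.6548^4 × 0.3452^1 = 0.317304
P(M+4) = 10 × 0.6548^3 × 0.3452^2 = 0.334555
P(M+6) = 10 × 0.6548^2 × 0.3452^3 = 0.176372
P(M+8) = 5 × 0.6548^1 × 0.3452^4 = 0.046490
P(M+10) = 0.3452^5 = 0.004902
The M+4 peak is largest (0.334555); scaling to 100 gives 36.0 : 94.8 : 100.0 : 52.7 : 13.9 : 1.5.

36.0 : 94.8 : 100.0 : 52.7 : 13.9 : 1.5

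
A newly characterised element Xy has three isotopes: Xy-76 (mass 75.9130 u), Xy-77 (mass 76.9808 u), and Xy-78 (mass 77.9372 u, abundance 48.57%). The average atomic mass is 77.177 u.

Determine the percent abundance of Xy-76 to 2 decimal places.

25.13%

Let x and y be the fractions of Xy-76 and Xy-77. Then x + y = 1 − 0.4857 = 0.5143 and 75.9130x + 76.9808y = 77.177 − 0.4857×77.9372 = 39.32290196.
Substituting: 75.9130x + 76.9808(0.5143 − x) = 39.32290196
(75.9130 − 76.9808)x = -0.26832348  ⇒  x = 0.25129, y = 0.26301
Xy-76: 25.13%, Xy-77: 26.30%.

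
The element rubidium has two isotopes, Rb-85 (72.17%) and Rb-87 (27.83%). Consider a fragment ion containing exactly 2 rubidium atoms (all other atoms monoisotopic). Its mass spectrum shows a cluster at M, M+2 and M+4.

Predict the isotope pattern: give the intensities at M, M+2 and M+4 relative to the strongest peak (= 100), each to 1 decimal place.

100.0 : 77.1 : 14.9

Expanding (0.7217 + 0.2783)^2:
P(M) = 0.7217^2 = 0.520851
P(M+2) = 2 × 0.7217^1 × 0.2783^1 = 0.401698
P(M+4) = 0.2783^2 = 0.077451
The M peak is largest (0.520851); scaling to 100 gives 100.0 : 77.1 : 14.9.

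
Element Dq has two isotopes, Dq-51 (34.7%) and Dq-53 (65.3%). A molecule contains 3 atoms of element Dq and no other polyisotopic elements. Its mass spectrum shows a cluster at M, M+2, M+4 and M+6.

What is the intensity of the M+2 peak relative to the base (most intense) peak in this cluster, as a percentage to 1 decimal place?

53.1%

(0.347 + 0.653)^3 gives M 0.0418, M+2 0.2359, M+4 0.4439, M+6 0.2784; the largest is M+4.
P(M+4) = C(3,2) × 0.347^1 × 0.653^2 = 3 × 0.3470 × 0.426409 = 0.443892 (base)
P(M+2) = C(3,1) × 0.347^2 × 0.653^1 = 3 × 0.120409 × 0.6530 = 0.235881
Relative intensity = 0.235881 / 0.443892 × 100 = 53.1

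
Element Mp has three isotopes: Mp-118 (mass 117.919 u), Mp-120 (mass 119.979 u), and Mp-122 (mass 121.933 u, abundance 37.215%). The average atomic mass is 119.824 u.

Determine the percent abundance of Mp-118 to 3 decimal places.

42.824%

Let x and y be the fractions of Mp-118 and Mp-120. Then x + y = 1 − 0.37215 = 0.62785 and 117.919x + 119.979y = 119.824 − 0.37215×121.933 = 74.44663405.
Substituting: 117.919x + 119.979(0.62785 − x) = 74.44663405
(117.919 − 119.979)x = -0.8821811  ⇒  x = 0.42824, y = 0.19961
Mp-118: 42.824%, Mp-120: 19.961%.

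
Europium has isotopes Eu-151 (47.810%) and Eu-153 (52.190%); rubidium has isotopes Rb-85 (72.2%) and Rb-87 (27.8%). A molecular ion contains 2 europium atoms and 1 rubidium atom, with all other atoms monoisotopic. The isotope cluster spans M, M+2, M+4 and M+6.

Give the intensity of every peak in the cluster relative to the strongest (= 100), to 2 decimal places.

Europium pattern (n=2): 0.22857961 : 0.49904078 : 0.27237961
Rubidium pattern (n=1): 0.7220 : 0.2780
Convolve the two distributions (both contribute in 2-u steps):
  M: 0.22857961×0.7220 = 0.165034
  M+2: 0.22857961×0.2780 + 0.49904078×0.7220 = 0.423853
  M+4: 0.49904078×0.2780 + 0.27237961×0.7220 = 0.335391
  M+6: 0.27237961×0.2780 = 0.075722
Scale to base peak (0.423853) = 100: 38.94 : 100.00 : 79.13 : 17.87

38.94 : 100.00 : 79.13 : 17.87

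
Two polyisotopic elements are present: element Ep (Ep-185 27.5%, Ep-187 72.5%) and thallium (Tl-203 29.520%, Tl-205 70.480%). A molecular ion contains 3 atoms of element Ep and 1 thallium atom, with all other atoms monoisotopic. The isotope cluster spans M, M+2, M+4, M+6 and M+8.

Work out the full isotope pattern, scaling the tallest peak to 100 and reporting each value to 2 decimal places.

1.47 : 15.12 : 58.34 : 100.00 : 64.24

Element Ep pattern (n=3): 0.02079688 : 0.16448438 : 0.43364063 : 0.38107812
Thallium pattern (n=1): 0.2952 : 0.7048
Convolve the two distributions (both contribute in 2-u steps):
  M: 0.02079688×0.2952 = 0.006139
  M+2: 0.02079688×0.7048 + 0.16448438×0.2952 = 0.063213
  M+4: 0.16448438×0.7048 + 0.43364063×0.2952 = 0.243939
  M+6: 0.43364063×0.7048 + 0.38107812×0.2952 = 0.418124
  M+8: 0.38107812×0.7048 = 0.268584
Scale to base peak (0.418124) = 100: 1.47 : 15.12 : 58.34 : 100.00 : 64.24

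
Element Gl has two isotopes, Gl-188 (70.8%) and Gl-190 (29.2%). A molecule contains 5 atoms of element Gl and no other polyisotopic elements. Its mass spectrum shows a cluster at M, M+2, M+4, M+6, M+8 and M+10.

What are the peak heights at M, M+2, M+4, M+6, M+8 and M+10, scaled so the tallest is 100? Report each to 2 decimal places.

Each Gl atom is independently Gl-188 (p = 0.708) or Gl-190 (q = 0.292); the cluster is the binomial expansion (p + q)^5.
P(M) = 0.708^5 = 0.177896
P(M+2) = 5 × 0.708^4 × 0.292^1 = 0.366848
P(M+4) = 10 × 0.708^3 × 0.292^2 = 0.302598
P(M+6) = 10 × 0.708^2 × 0.292^3 = 0.124800
P(M+8) = 5 × 0.708^1 × 0.292^4 = 0.025736
P(M+10) = 0.292^5 = 0.002123
The M+2 peak is largest (0.366848); scaling to 100 gives 48.49 : 100.00 : 82.49 : 34.02 : 7.02 : 0.58.

48.49 : 100.00 : 82.49 : 34.02 : 7.02 : 0.58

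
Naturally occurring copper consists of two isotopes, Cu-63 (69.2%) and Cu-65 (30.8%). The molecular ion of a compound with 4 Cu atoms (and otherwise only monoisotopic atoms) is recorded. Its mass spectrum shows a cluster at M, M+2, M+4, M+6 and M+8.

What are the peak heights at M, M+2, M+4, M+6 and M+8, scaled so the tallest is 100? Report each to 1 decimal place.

56.2 : 100.0 : 66.8 : 19.8 : 2.2

The 4 Cu atoms are independent, so intensities follow the terms of (0.692 + 0.308)^4.
P(M) = 0.692^4 = 0.229311
P(M+2) = 4 × 0.692^3 × 0.308^1 = 0.408253
P(M+4) = 6 × 0.692^2 × 0.308^2 = 0.272562
P(M+6) = 4 × 0.692^1 × 0.308^3 = 0.080876
P(M+8) = 0.308^4 = 0.008999
The M+2 peak is largest (0.408253); scaling to 100 gives 56.2 : 100.0 : 66.8 : 19.8 : 2.2.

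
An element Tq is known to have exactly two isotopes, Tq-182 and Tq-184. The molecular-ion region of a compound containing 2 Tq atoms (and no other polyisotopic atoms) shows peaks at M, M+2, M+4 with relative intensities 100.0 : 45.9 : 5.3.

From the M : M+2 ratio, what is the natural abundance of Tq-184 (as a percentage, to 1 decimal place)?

18.7%

Let p = fractional abundance of Tq-182. I(M+2)/I(M) = [C(2,1)·p^1·(1−p)] / p^2 = 2·(1−p)/p = 45.9/100.0 = 0.4590
(1−p)/p = 0.4590/2 = 0.2295  ⇒  p = 1/(1 + 0.2295) = 0.8133
Tq-182: 81.3%, Tq-184: 18.7%.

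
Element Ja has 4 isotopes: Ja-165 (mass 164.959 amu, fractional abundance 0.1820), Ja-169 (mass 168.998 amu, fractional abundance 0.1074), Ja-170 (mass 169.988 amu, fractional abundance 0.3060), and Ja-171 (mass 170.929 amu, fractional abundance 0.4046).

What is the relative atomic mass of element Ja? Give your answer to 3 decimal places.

Weight each isotope mass by its fractional abundance: 0.1820 × 164.959 + 0.1074 × 168.998 + 0.3060 × 169.988 + 0.4046 × 170.929
= 30.0225 + 18.1504 + 52.0163 + 69.1579 = 169.3471 amu

169.347 amu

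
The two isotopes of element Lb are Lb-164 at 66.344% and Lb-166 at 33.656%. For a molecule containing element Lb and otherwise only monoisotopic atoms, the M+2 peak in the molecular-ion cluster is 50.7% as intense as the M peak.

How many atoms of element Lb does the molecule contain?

1

For n independent Lb atoms, I(M+2)/I(M) = n · (abundance Lb-166) / (abundance Lb-164) = n · 0.33656/0.66344.
n = 0.507 × 0.66344/0.33656 = 1.00 ≈ 1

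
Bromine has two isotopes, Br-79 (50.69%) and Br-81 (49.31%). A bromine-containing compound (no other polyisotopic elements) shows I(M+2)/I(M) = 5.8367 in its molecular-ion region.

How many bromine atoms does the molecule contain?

For n independent Br atoms, I(M+2)/I(M) = n · (abundance Br-81) / (abundance Br-79) = n · 0.4931/0.5069.
n = 5.8367 × 0.5069/0.4931 = 6.00 ≈ 6

6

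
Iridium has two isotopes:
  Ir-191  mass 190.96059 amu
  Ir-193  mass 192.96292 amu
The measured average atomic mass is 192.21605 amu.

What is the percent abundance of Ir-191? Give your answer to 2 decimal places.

37.30%

With x = fraction of Ir-191 (so Ir-193 is 1 − x):
190.96059·x + 192.96292·(1 − x) = 192.21605
(190.96059 − 192.96292)·x = 192.21605 − 192.96292
x = -0.74687 / -2.00233 = 0.37300 → 37.30% Ir-191, 62.70% Ir-193.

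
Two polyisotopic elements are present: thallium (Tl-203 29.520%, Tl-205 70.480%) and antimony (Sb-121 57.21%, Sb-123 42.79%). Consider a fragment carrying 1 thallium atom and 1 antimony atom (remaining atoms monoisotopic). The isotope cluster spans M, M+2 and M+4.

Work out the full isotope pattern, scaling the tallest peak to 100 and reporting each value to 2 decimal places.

Thallium pattern (n=1): 0.2952 : 0.7048
Antimony pattern (n=1): 0.5721 : 0.4279
Convolve the two distributions (both contribute in 2-u steps):
  M: 0.2952×0.5721 = 0.168884
  M+2: 0.2952×0.4279 + 0.7048×0.5721 = 0.529532
  M+4: 0.7048×0.4279 = 0.301584
Scale to base peak (0.529532) = 100: 31.89 : 100.00 : 56.95

31.89 : 100.00 : 56.95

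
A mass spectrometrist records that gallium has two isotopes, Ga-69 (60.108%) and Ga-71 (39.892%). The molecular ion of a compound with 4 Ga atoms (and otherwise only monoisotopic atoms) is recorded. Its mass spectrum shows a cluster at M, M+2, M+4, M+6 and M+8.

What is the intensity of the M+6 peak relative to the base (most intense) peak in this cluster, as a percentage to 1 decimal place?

44.0%

Binomial terms of (0.60108 + 0.39892)^4: M 0.1305, M+2 0.3465, M+4 0.3450, M+6 0.1526, M+8 0.0253 → M+2 is the base peak.
P(M+2) = C(4,1) × 0.60108^3 × 0.39892^1 = 4 × 0.2171685 × 0.39892 = 0.346531 (base)
P(M+6) = C(4,3) × 0.60108^1 × 0.39892^3 = 4 × 0.60108 × 0.063483 = 0.152633
Relative intensity = 0.152633 / 0.346531 × 100 = 44.0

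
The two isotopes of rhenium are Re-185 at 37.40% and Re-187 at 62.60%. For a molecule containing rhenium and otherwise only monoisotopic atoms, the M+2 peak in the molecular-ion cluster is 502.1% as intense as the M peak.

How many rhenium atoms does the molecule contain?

For n independent Re atoms, I(M+2)/I(M) = n · (abundance Re-187) / (abundance Re-185) = n · 0.6260/0.3740.
n = 5.021 × 0.3740/0.6260 = 3.00 ≈ 3

3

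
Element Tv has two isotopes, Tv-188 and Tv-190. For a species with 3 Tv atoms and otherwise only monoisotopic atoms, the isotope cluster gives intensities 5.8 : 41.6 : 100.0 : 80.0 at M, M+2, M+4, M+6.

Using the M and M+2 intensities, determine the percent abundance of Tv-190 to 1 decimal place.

70.5%

Let p = fractional abundance of Tv-188. I(M+2)/I(M) = [C(3,1)·p^2·(1−p)] / p^3 = 3·(1−p)/p = 41.6/5.8 = 7.1724
(1−p)/p = 7.1724/3 = 2.3908  ⇒  p = 1/(1 + 2.3908) = 0.2949
Tv-188: 29.5%, Tv-190: 70.5%.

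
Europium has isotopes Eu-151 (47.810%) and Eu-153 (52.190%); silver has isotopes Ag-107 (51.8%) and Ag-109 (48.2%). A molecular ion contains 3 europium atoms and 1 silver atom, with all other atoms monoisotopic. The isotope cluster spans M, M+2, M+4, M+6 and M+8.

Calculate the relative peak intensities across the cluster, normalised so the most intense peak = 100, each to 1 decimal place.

15.1 : 63.5 : 100.0 : 69.9 : 18.3

Europium pattern (n=3): 0.10928391 : 0.3578871 : 0.39067407 : 0.14215492
Silver pattern (n=1): 0.5180 : 0.4820
Convolve the two distributions (both contribute in 2-u steps):
  M: 0.10928391×0.5180 = 0.056609
  M+2: 0.10928391×0.4820 + 0.3578871×0.5180 = 0.238060
  M+4: 0.3578871×0.4820 + 0.39067407×0.5180 = 0.374871
  M+6: 0.39067407×0.4820 + 0.14215492×0.5180 = 0.261941
  M+8: 0.14215492×0.4820 = 0.068519
Scale to base peak (0.374871) = 100: 15.1 : 63.5 : 100.0 : 69.9 : 18.3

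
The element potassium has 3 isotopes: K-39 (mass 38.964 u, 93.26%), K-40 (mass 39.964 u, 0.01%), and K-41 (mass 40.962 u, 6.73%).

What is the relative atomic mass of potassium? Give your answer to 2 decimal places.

Average mass = Σ (abundance × isotope mass) = 0.9326 × 38.964 + 0.0001 × 39.964 + 0.0673 × 40.962
= 36.3378 + 0.0040 + 2.7567 = 39.0985 u

39.10 u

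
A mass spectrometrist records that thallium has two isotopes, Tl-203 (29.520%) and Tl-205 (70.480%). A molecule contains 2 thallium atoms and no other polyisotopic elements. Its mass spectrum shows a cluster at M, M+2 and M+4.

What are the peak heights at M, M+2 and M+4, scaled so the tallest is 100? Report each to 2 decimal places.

17.54 : 83.77 : 100.00

The 2 Tl atoms are independent, so intensities follow the terms of (0.29520 + 0.70480)^2.
P(M) = 0.29520^2 = 0.087143
P(M+2) = 2 × 0.29520^1 × 0.70480^1 = 0.416114
P(M+4) = 0.70480^2 = 0.496743
The M+4 peak is largest (0.496743); scaling to 100 gives 17.54 : 83.77 : 100.00.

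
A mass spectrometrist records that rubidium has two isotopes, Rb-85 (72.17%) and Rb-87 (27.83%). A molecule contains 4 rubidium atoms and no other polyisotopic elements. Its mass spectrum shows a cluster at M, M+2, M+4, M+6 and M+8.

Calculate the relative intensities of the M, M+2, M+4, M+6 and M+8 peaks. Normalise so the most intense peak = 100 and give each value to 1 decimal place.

64.8 : 100.0 : 57.8 : 14.9 : 1.4

The 4 Rb atoms are independent, so intensities follow the terms of (0.7217 + 0.2783)^4.
P(M) = 0.7217^4 = 0.271286
P(M+2) = 4 × 0.7217^3 × 0.2783^1 = 0.418450
P(M+4) = 6 × 0.7217^2 × 0.2783^2 = 0.242042
P(M+6) = 4 × 0.7217^1 × 0.2783^3 = 0.062224
P(M+8) = 0.2783^4 = 0.005999
The M+2 peak is largest (0.418450); scaling to 100 gives 64.8 : 100.0 : 57.8 : 14.9 : 1.4.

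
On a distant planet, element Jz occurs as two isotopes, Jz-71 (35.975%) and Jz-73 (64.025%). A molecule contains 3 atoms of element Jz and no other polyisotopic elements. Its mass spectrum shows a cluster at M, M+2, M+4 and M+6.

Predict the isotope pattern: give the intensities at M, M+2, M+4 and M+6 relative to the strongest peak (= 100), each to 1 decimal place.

Expanding (0.35975 + 0.64025)^3:
P(M) = 0.35975^3 = 0.046559
P(M+2) = 3 × 0.35975^2 × 0.64025^1 = 0.248584
P(M+4) = 3 × 0.35975^1 × 0.64025^2 = 0.442406
P(M+6) = 0.64025^3 = 0.262451
The M+4 peak is largest (0.442406); scaling to 100 gives 10.5 : 56.2 : 100.0 : 59.3.

10.5 : 56.2 : 100.0 : 59.3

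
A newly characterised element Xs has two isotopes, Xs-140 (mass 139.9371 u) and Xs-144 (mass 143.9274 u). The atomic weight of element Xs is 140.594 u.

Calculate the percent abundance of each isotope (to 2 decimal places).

Writing the weighted mean with unknown fraction x of Xs-140:
139.9371·x + 143.9274·(1 − x) = 140.594
(139.9371 − 143.9274)·x = 140.594 − 143.9274
x = -3.3334 / -3.9903 = 0.83538 → 83.54% Xs-140, 16.46% Xs-144.

Xs-140: 83.54%, Xs-144: 16.46%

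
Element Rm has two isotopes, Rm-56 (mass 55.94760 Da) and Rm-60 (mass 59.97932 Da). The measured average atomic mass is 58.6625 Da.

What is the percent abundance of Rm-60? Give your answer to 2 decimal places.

With x = fraction of Rm-56 (so Rm-60 is 1 − x):
55.94760·x + 59.97932·(1 − x) = 58.6625
(55.94760 − 59.97932)·x = 58.6625 − 59.97932
x = -1.31682 / -4.03172 = 0.32661 → 32.66% Rm-56, 67.34% Rm-60.

67.34%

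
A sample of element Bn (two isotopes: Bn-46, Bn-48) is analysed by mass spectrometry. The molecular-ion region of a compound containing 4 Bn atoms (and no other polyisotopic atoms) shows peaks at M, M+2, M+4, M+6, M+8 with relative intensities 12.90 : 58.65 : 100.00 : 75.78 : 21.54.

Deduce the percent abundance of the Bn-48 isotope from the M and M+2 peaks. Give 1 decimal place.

Write p for the Bn-46 fraction. I(M+2)/I(M) = [C(4,1)·p^3·(1−p)] / p^4 = 4·(1−p)/p = 58.65/12.90 = 4.5465
(1−p)/p = 4.5465/4 = 1.1366  ⇒  p = 1/(1 + 1.1366) = 0.4680
Bn-46: 46.8%, Bn-48: 53.2%.

53.2%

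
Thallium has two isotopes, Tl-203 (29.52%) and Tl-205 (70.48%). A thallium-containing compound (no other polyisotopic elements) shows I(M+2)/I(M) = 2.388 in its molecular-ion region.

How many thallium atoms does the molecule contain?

The M+2/M ratio from n Tl atoms is n · q/p = n · 0.7048/0.2952.
n = 2.388 × 0.2952/0.7048 = 1.00 ≈ 1

1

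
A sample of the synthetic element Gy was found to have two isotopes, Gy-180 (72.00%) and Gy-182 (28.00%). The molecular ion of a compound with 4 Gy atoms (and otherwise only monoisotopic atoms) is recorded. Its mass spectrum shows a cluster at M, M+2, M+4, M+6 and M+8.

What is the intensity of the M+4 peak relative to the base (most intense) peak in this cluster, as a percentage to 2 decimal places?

58.33%

Term probabilities: M 0.2687, M+2 0.4180, M+4 0.2439, M+6 0.0632, M+8 0.0061. Base peak = M+2.
P(M+2) = C(4,1) × 0.7200^3 × 0.2800^1 = 4 × 0.373248 × 0.2800 = 0.418038 (base)
P(M+4) = C(4,2) × 0.7200^2 × 0.2800^2 = 6 × 0.5184 × 0.0784 = 0.243855
Relative intensity = 0.243855 / 0.418038 × 100 = 58.33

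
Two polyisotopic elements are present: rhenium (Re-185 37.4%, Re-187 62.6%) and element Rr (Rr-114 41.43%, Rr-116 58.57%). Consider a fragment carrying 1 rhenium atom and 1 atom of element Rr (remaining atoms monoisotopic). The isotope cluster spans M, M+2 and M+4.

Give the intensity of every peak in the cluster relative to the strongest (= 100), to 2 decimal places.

Rhenium pattern (n=1): 0.3740 : 0.6260
Element Rr pattern (n=1): 0.4143 : 0.5857
Convolve the two distributions (both contribute in 2-u steps):
  M: 0.3740×0.4143 = 0.154948
  M+2: 0.3740×0.5857 + 0.6260×0.4143 = 0.478404
  M+4: 0.6260×0.5857 = 0.366648
Scale to base peak (0.478404) = 100: 32.39 : 100.00 : 76.64

32.39 : 100.00 : 76.64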